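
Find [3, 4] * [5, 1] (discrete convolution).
y[0] = 3×5 = 15; y[1] = 3×1 + 4×5 = 23; y[2] = 4×1 = 4

[15, 23, 4]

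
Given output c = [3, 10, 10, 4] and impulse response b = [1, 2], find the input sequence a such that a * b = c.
Deconvolve c=[3, 10, 10, 4] by b=[1, 2]. Since b[0]=1, solve forward: a[0] = c[0] / 1 = 3; a[1] = (c[1] - 3×2) / 1 = 4; a[2] = (c[2] - 4×2) / 1 = 2. So a = [3, 4, 2]. Check by forward convolution: c[0] = 3×1 = 3; c[1] = 3×2 + 4×1 = 10; c[2] = 4×2 + 2×1 = 10; c[3] = 2×2 = 4

[3, 4, 2]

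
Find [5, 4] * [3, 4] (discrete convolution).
y[0] = 5×3 = 15; y[1] = 5×4 + 4×3 = 32; y[2] = 4×4 = 16

[15, 32, 16]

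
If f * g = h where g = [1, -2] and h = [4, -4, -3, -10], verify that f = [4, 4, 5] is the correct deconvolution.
Forward-compute [4, 4, 5] * [1, -2]: h[0] = 4×1 = 4; h[1] = 4×-2 + 4×1 = -4; h[2] = 4×-2 + 5×1 = -3; h[3] = 5×-2 = -10 → [4, -4, -3, -10]. Matches given h = [4, -4, -3, -10], so verified.

Verified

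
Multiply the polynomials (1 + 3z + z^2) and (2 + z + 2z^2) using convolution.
Ascending coefficients: a = [1, 3, 1], b = [2, 1, 2]. c[0] = 1×2 = 2; c[1] = 1×1 + 3×2 = 7; c[2] = 1×2 + 3×1 + 1×2 = 7; c[3] = 3×2 + 1×1 = 7; c[4] = 1×2 = 2. Result coefficients: [2, 7, 7, 7, 2] → 2 + 7z + 7z^2 + 7z^3 + 2z^4

2 + 7z + 7z^2 + 7z^3 + 2z^4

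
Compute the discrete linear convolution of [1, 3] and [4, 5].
y[0] = 1×4 = 4; y[1] = 1×5 + 3×4 = 17; y[2] = 3×5 = 15

[4, 17, 15]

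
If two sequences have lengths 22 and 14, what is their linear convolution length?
Linear/full convolution length: m + n - 1 = 22 + 14 - 1 = 35

35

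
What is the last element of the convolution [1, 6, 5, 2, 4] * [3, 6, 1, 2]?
Use y[k] = Σ_i a[i]·b[k-i] at k=7. y[7] = 4×2 = 8

8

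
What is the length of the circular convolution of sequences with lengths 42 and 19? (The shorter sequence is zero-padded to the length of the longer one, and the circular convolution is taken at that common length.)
Circular convolution (zero-padding the shorter input) has length max(m, n) = max(42, 19) = 42

42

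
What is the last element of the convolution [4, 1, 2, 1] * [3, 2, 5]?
Use y[k] = Σ_i a[i]·b[k-i] at k=5. y[5] = 1×5 = 5

5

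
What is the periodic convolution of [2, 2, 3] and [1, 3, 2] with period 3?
Use y[k] = Σ_j u[j]·v[(k-j) mod 3]. y[0] = 2×1 + 2×2 + 3×3 = 15; y[1] = 2×3 + 2×1 + 3×2 = 14; y[2] = 2×2 + 2×3 + 3×1 = 13. Result: [15, 14, 13]

[15, 14, 13]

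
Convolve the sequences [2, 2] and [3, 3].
y[0] = 2×3 = 6; y[1] = 2×3 + 2×3 = 12; y[2] = 2×3 = 6

[6, 12, 6]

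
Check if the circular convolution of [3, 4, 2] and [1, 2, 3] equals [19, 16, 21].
Recompute circular convolution of [3, 4, 2] and [1, 2, 3]: y[0] = 3×1 + 4×3 + 2×2 = 19; y[1] = 3×2 + 4×1 + 2×3 = 16; y[2] = 3×3 + 4×2 + 2×1 = 19 → [19, 16, 19]. Compare to given [19, 16, 21]: they differ at index 2: given 21, correct 19, so answer: No

No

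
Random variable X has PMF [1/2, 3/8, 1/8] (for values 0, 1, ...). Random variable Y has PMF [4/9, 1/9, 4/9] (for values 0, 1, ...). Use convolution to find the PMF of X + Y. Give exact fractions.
P(X+Y=k) = Σ_i P(X=i)·P(Y=k-i) — a convolution of [1/2, 3/8, 1/8] and [4/9, 1/9, 4/9]. P(X+Y=0) = (1/2)×(4/9) = 2/9; P(X+Y=1) = (1/2)×(1/9) + (3/8)×(4/9) = 1/18 + 1/6 = 2/9; P(X+Y=2) = (1/2)×(4/9) + (3/8)×(1/9) + (1/8)×(4/9) = 2/9 + 1/24 + 1/18 = 23/72; P(X+Y=3) = (3/8)×(4/9) + (1/8)×(1/9) = 1/6 + 1/72 = 13/72; P(X+Y=4) = (1/8)×(4/9) = 1/18. PMF: [2/9, 2/9, 23/72, 13/72, 1/18] (sums to 1 ✓)

[2/9, 2/9, 23/72, 13/72, 1/18]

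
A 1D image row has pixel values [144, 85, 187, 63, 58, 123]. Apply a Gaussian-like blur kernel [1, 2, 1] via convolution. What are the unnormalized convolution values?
Convolve image row [144, 85, 187, 63, 58, 123] with kernel [1, 2, 1]: y[0] = 144×1 = 144; y[1] = 144×2 + 85×1 = 373; y[2] = 144×1 + 85×2 + 187×1 = 501; y[3] = 85×1 + 187×2 + 63×1 = 522; y[4] = 187×1 + 63×2 + 58×1 = 371; y[5] = 63×1 + 58×2 + 123×1 = 302; y[6] = 58×1 + 123×2 = 304; y[7] = 123×1 = 123 → [144, 373, 501, 522, 371, 302, 304, 123]. Normalization factor = sum(kernel) = 4.

[144, 373, 501, 522, 371, 302, 304, 123]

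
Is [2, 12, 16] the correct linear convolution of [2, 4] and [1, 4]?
Recompute linear convolution of [2, 4] and [1, 4]: y[0] = 2×1 = 2; y[1] = 2×4 + 4×1 = 12; y[2] = 4×4 = 16 → [2, 12, 16]. Given [2, 12, 16] matches, so answer: Yes

Yes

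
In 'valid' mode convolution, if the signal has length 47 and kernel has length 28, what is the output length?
'Valid' mode counts only positions where the kernel fully overlaps the signal: m - n + 1 = 47 - 28 + 1 = 20

20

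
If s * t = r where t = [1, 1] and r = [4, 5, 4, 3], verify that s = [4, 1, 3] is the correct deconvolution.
Forward-compute [4, 1, 3] * [1, 1]: r[0] = 4×1 = 4; r[1] = 4×1 + 1×1 = 5; r[2] = 1×1 + 3×1 = 4; r[3] = 3×1 = 3 → [4, 5, 4, 3]. Matches given r = [4, 5, 4, 3], so verified.

Verified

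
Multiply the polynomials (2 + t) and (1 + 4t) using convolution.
Ascending coefficients: a = [2, 1], b = [1, 4]. c[0] = 2×1 = 2; c[1] = 2×4 + 1×1 = 9; c[2] = 1×4 = 4. Result coefficients: [2, 9, 4] → 2 + 9t + 4t^2

2 + 9t + 4t^2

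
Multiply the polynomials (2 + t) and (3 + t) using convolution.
Ascending coefficients: a = [2, 1], b = [3, 1]. c[0] = 2×3 = 6; c[1] = 2×1 + 1×3 = 5; c[2] = 1×1 = 1. Result coefficients: [6, 5, 1] → 6 + 5t + t^2

6 + 5t + t^2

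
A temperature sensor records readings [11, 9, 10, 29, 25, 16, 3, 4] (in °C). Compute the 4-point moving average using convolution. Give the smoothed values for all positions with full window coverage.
4-point moving average kernel = [1, 1, 1, 1]. Apply in 'valid' mode (full window coverage): avg[0] = (11 + 9 + 10 + 29) / 4 = 14.75; avg[1] = (9 + 10 + 29 + 25) / 4 = 18.25; avg[2] = (10 + 29 + 25 + 16) / 4 = 20.0; avg[3] = (29 + 25 + 16 + 3) / 4 = 18.25; avg[4] = (25 + 16 + 3 + 4) / 4 = 12.0. Smoothed values: [14.75, 18.25, 20.0, 18.25, 12.0]

[14.75, 18.25, 20.0, 18.25, 12.0]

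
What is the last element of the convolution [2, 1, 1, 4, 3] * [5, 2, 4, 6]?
Use y[k] = Σ_i a[i]·b[k-i] at k=7. y[7] = 3×6 = 18

18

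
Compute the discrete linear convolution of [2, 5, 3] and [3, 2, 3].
y[0] = 2×3 = 6; y[1] = 2×2 + 5×3 = 19; y[2] = 2×3 + 5×2 + 3×3 = 25; y[3] = 5×3 + 3×2 = 21; y[4] = 3×3 = 9

[6, 19, 25, 21, 9]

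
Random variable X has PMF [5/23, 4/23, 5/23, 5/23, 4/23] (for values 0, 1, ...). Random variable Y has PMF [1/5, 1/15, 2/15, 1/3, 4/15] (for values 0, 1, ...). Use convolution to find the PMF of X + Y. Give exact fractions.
P(X+Y=k) = Σ_i P(X=i)·P(Y=k-i) — a convolution of [5/23, 4/23, 5/23, 5/23, 4/23] and [1/5, 1/15, 2/15, 1/3, 4/15]. P(X+Y=0) = (5/23)×(1/5) = 1/23; P(X+Y=1) = (5/23)×(1/15) + (4/23)×(1/5) = 1/69 + 4/115 = 17/345; P(X+Y=2) = (5/23)×(2/15) + (4/23)×(1/15) + (5/23)×(1/5) = 2/69 + 4/345 + 1/23 = 29/345; P(X+Y=3) = (5/23)×(1/3) + (4/23)×(2/15) + (5/23)×(1/15) + (5/23)×(1/5) = 5/69 + 8/345 + 1/69 + 1/23 = 53/345; P(X+Y=4) = (5/23)×(4/15) + (4/23)×(1/3) + (5/23)×(2/15) + (5/23)×(1/15) + (4/23)×(1/5) = 4/69 + 4/69 + 2/69 + 1/69 + 4/115 = 67/345; P(X+Y=5) = (4/23)×(4/15) + (5/23)×(1/3) + (5/23)×(2/15) + (4/23)×(1/15) = 16/345 + 5/69 + 2/69 + 4/345 = 11/69; P(X+Y=6) = (5/23)×(4/15) + (5/23)×(1/3) + (4/23)×(2/15) = 4/69 + 5/69 + 8/345 = 53/345; P(X+Y=7) = (5/23)×(4/15) + (4/23)×(1/3) = 4/69 + 4/69 = 8/69; P(X+Y=8) = (4/23)×(4/15) = 16/345. PMF: [1/23, 17/345, 29/345, 53/345, 67/345, 11/69, 53/345, 8/69, 16/345] (sums to 1 ✓)

[1/23, 17/345, 29/345, 53/345, 67/345, 11/69, 53/345, 8/69, 16/345]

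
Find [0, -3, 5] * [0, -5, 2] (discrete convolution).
y[0] = 0×0 = 0; y[1] = 0×-5 + -3×0 = 0; y[2] = 0×2 + -3×-5 + 5×0 = 15; y[3] = -3×2 + 5×-5 = -31; y[4] = 5×2 = 10

[0, 0, 15, -31, 10]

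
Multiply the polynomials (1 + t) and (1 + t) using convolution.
Ascending coefficients: a = [1, 1], b = [1, 1]. c[0] = 1×1 = 1; c[1] = 1×1 + 1×1 = 2; c[2] = 1×1 = 1. Result coefficients: [1, 2, 1] → 1 + 2t + t^2

1 + 2t + t^2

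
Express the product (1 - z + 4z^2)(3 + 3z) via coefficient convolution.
Ascending coefficients: a = [1, -1, 4], b = [3, 3]. c[0] = 1×3 = 3; c[1] = 1×3 + -1×3 = 0; c[2] = -1×3 + 4×3 = 9; c[3] = 4×3 = 12. Result coefficients: [3, 0, 9, 12] → 3 + 9z^2 + 12z^3

3 + 9z^2 + 12z^3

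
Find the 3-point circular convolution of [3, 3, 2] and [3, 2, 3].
Use y[k] = Σ_j u[j]·v[(k-j) mod 3]. y[0] = 3×3 + 3×3 + 2×2 = 22; y[1] = 3×2 + 3×3 + 2×3 = 21; y[2] = 3×3 + 3×2 + 2×3 = 21. Result: [22, 21, 21]

[22, 21, 21]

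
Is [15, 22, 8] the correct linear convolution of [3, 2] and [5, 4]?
Recompute linear convolution of [3, 2] and [5, 4]: y[0] = 3×5 = 15; y[1] = 3×4 + 2×5 = 22; y[2] = 2×4 = 8 → [15, 22, 8]. Given [15, 22, 8] matches, so answer: Yes

Yes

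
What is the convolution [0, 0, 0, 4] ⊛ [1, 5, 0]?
y[0] = 0×1 = 0; y[1] = 0×5 + 0×1 = 0; y[2] = 0×0 + 0×5 + 0×1 = 0; y[3] = 0×0 + 0×5 + 4×1 = 4; y[4] = 0×0 + 4×5 = 20; y[5] = 4×0 = 0

[0, 0, 0, 4, 20, 0]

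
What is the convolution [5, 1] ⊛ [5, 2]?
y[0] = 5×5 = 25; y[1] = 5×2 + 1×5 = 15; y[2] = 1×2 = 2

[25, 15, 2]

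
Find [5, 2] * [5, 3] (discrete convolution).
y[0] = 5×5 = 25; y[1] = 5×3 + 2×5 = 25; y[2] = 2×3 = 6

[25, 25, 6]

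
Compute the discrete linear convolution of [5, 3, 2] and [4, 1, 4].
y[0] = 5×4 = 20; y[1] = 5×1 + 3×4 = 17; y[2] = 5×4 + 3×1 + 2×4 = 31; y[3] = 3×4 + 2×1 = 14; y[4] = 2×4 = 8

[20, 17, 31, 14, 8]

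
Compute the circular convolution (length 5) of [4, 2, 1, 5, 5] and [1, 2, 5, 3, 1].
Use y[k] = Σ_j f[j]·g[(k-j) mod 5]. y[0] = 4×1 + 2×1 + 1×3 + 5×5 + 5×2 = 44; y[1] = 4×2 + 2×1 + 1×1 + 5×3 + 5×5 = 51; y[2] = 4×5 + 2×2 + 1×1 + 5×1 + 5×3 = 45; y[3] = 4×3 + 2×5 + 1×2 + 5×1 + 5×1 = 34; y[4] = 4×1 + 2×3 + 1×5 + 5×2 + 5×1 = 30. Result: [44, 51, 45, 34, 30]

[44, 51, 45, 34, 30]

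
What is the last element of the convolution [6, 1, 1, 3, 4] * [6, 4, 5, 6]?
Use y[k] = Σ_i a[i]·b[k-i] at k=7. y[7] = 4×6 = 24

24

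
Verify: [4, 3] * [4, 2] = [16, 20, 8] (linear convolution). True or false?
Recompute linear convolution of [4, 3] and [4, 2]: y[0] = 4×4 = 16; y[1] = 4×2 + 3×4 = 20; y[2] = 3×2 = 6 → [16, 20, 6]. Compare to given [16, 20, 8]: they differ at index 2: given 8, correct 6, so answer: No

No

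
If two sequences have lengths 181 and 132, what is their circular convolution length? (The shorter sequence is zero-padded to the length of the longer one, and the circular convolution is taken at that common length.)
Circular convolution (zero-padding the shorter input) has length max(m, n) = max(181, 132) = 181

181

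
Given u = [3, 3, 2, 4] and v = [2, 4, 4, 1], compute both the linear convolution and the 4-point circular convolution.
Linear: y_lin[0] = 3×2 = 6; y_lin[1] = 3×4 + 3×2 = 18; y_lin[2] = 3×4 + 3×4 + 2×2 = 28; y_lin[3] = 3×1 + 3×4 + 2×4 + 4×2 = 31; y_lin[4] = 3×1 + 2×4 + 4×4 = 27; y_lin[5] = 2×1 + 4×4 = 18; y_lin[6] = 4×1 = 4 → [6, 18, 28, 31, 27, 18, 4]. Circular (length 4): y[0] = 3×2 + 3×1 + 2×4 + 4×4 = 33; y[1] = 3×4 + 3×2 + 2×1 + 4×4 = 36; y[2] = 3×4 + 3×4 + 2×2 + 4×1 = 32; y[3] = 3×1 + 3×4 + 2×4 + 4×2 = 31 → [33, 36, 32, 31]

Linear: [6, 18, 28, 31, 27, 18, 4], Circular: [33, 36, 32, 31]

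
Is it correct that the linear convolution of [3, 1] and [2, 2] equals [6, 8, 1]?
Recompute linear convolution of [3, 1] and [2, 2]: y[0] = 3×2 = 6; y[1] = 3×2 + 1×2 = 8; y[2] = 1×2 = 2 → [6, 8, 2]. Compare to given [6, 8, 1]: they differ at index 2: given 1, correct 2, so answer: No

No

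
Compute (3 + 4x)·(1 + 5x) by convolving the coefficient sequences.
Ascending coefficients: a = [3, 4], b = [1, 5]. c[0] = 3×1 = 3; c[1] = 3×5 + 4×1 = 19; c[2] = 4×5 = 20. Result coefficients: [3, 19, 20] → 3 + 19x + 20x^2

3 + 19x + 20x^2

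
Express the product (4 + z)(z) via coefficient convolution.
Ascending coefficients: a = [4, 1], b = [0, 1]. c[0] = 4×0 = 0; c[1] = 4×1 + 1×0 = 4; c[2] = 1×1 = 1. Result coefficients: [0, 4, 1] → 4z + z^2

4z + z^2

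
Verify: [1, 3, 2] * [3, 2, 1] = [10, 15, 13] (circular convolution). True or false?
Recompute circular convolution of [1, 3, 2] and [3, 2, 1]: y[0] = 1×3 + 3×1 + 2×2 = 10; y[1] = 1×2 + 3×3 + 2×1 = 13; y[2] = 1×1 + 3×2 + 2×3 = 13 → [10, 13, 13]. Compare to given [10, 15, 13]: they differ at index 1: given 15, correct 13, so answer: No

No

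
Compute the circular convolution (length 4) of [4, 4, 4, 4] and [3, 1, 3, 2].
Use y[k] = Σ_j u[j]·v[(k-j) mod 4]. y[0] = 4×3 + 4×2 + 4×3 + 4×1 = 36; y[1] = 4×1 + 4×3 + 4×2 + 4×3 = 36; y[2] = 4×3 + 4×1 + 4×3 + 4×2 = 36; y[3] = 4×2 + 4×3 + 4×1 + 4×3 = 36. Result: [36, 36, 36, 36]

[36, 36, 36, 36]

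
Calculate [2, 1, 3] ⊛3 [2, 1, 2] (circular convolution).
Use y[k] = Σ_j x[j]·h[(k-j) mod 3]. y[0] = 2×2 + 1×2 + 3×1 = 9; y[1] = 2×1 + 1×2 + 3×2 = 10; y[2] = 2×2 + 1×1 + 3×2 = 11. Result: [9, 10, 11]

[9, 10, 11]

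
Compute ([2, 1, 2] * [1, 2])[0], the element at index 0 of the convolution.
Use y[k] = Σ_i a[i]·b[k-i] at k=0. y[0] = 2×1 = 2

2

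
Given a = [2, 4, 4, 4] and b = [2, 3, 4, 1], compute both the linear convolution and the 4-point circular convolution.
Linear: y_lin[0] = 2×2 = 4; y_lin[1] = 2×3 + 4×2 = 14; y_lin[2] = 2×4 + 4×3 + 4×2 = 28; y_lin[3] = 2×1 + 4×4 + 4×3 + 4×2 = 38; y_lin[4] = 4×1 + 4×4 + 4×3 = 32; y_lin[5] = 4×1 + 4×4 = 20; y_lin[6] = 4×1 = 4 → [4, 14, 28, 38, 32, 20, 4]. Circular (length 4): y[0] = 2×2 + 4×1 + 4×4 + 4×3 = 36; y[1] = 2×3 + 4×2 + 4×1 + 4×4 = 34; y[2] = 2×4 + 4×3 + 4×2 + 4×1 = 32; y[3] = 2×1 + 4×4 + 4×3 + 4×2 = 38 → [36, 34, 32, 38]

Linear: [4, 14, 28, 38, 32, 20, 4], Circular: [36, 34, 32, 38]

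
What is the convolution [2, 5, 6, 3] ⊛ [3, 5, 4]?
y[0] = 2×3 = 6; y[1] = 2×5 + 5×3 = 25; y[2] = 2×4 + 5×5 + 6×3 = 51; y[3] = 5×4 + 6×5 + 3×3 = 59; y[4] = 6×4 + 3×5 = 39; y[5] = 3×4 = 12

[6, 25, 51, 59, 39, 12]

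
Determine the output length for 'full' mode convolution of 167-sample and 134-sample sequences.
Linear/full convolution length: m + n - 1 = 167 + 134 - 1 = 300

300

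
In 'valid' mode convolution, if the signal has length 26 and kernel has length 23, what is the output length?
'Valid' mode counts only positions where the kernel fully overlaps the signal: m - n + 1 = 26 - 23 + 1 = 4

4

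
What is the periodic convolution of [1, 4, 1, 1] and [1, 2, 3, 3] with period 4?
Use y[k] = Σ_j s[j]·t[(k-j) mod 4]. y[0] = 1×1 + 4×3 + 1×3 + 1×2 = 18; y[1] = 1×2 + 4×1 + 1×3 + 1×3 = 12; y[2] = 1×3 + 4×2 + 1×1 + 1×3 = 15; y[3] = 1×3 + 4×3 + 1×2 + 1×1 = 18. Result: [18, 12, 15, 18]

[18, 12, 15, 18]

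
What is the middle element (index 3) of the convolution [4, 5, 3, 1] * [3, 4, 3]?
Use y[k] = Σ_i a[i]·b[k-i] at k=3. y[3] = 5×3 + 3×4 + 1×3 = 30

30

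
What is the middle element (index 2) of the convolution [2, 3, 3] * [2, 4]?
Use y[k] = Σ_i a[i]·b[k-i] at k=2. y[2] = 3×4 + 3×2 = 18

18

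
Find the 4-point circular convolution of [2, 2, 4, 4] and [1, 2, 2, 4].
Use y[k] = Σ_j a[j]·b[(k-j) mod 4]. y[0] = 2×1 + 2×4 + 4×2 + 4×2 = 26; y[1] = 2×2 + 2×1 + 4×4 + 4×2 = 30; y[2] = 2×2 + 2×2 + 4×1 + 4×4 = 28; y[3] = 2×4 + 2×2 + 4×2 + 4×1 = 24. Result: [26, 30, 28, 24]

[26, 30, 28, 24]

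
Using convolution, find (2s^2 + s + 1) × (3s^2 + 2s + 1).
Ascending coefficients: a = [1, 1, 2], b = [1, 2, 3]. c[0] = 1×1 = 1; c[1] = 1×2 + 1×1 = 3; c[2] = 1×3 + 1×2 + 2×1 = 7; c[3] = 1×3 + 2×2 = 7; c[4] = 2×3 = 6. Result coefficients: [1, 3, 7, 7, 6] → 6s^4 + 7s^3 + 7s^2 + 3s + 1

6s^4 + 7s^3 + 7s^2 + 3s + 1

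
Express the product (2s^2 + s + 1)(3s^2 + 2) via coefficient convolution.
Ascending coefficients: a = [1, 1, 2], b = [2, 0, 3]. c[0] = 1×2 = 2; c[1] = 1×0 + 1×2 = 2; c[2] = 1×3 + 1×0 + 2×2 = 7; c[3] = 1×3 + 2×0 = 3; c[4] = 2×3 = 6. Result coefficients: [2, 2, 7, 3, 6] → 6s^4 + 3s^3 + 7s^2 + 2s + 2

6s^4 + 3s^3 + 7s^2 + 2s + 2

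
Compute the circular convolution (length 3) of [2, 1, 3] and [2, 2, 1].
Use y[k] = Σ_j u[j]·v[(k-j) mod 3]. y[0] = 2×2 + 1×1 + 3×2 = 11; y[1] = 2×2 + 1×2 + 3×1 = 9; y[2] = 2×1 + 1×2 + 3×2 = 10. Result: [11, 9, 10]

[11, 9, 10]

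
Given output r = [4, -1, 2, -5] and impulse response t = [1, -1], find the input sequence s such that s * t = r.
Deconvolve r=[4, -1, 2, -5] by t=[1, -1]. Since t[0]=1, solve forward: s[0] = r[0] / 1 = 4; s[1] = (r[1] - 4×-1) / 1 = 3; s[2] = (r[2] - 3×-1) / 1 = 5. So s = [4, 3, 5]. Check by forward convolution: r[0] = 4×1 = 4; r[1] = 4×-1 + 3×1 = -1; r[2] = 3×-1 + 5×1 = 2; r[3] = 5×-1 = -5

[4, 3, 5]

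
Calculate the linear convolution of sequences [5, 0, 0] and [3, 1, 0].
y[0] = 5×3 = 15; y[1] = 5×1 + 0×3 = 5; y[2] = 5×0 + 0×1 + 0×3 = 0; y[3] = 0×0 + 0×1 = 0; y[4] = 0×0 = 0

[15, 5, 0, 0, 0]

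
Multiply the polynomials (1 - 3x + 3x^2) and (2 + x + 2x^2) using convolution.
Ascending coefficients: a = [1, -3, 3], b = [2, 1, 2]. c[0] = 1×2 = 2; c[1] = 1×1 + -3×2 = -5; c[2] = 1×2 + -3×1 + 3×2 = 5; c[3] = -3×2 + 3×1 = -3; c[4] = 3×2 = 6. Result coefficients: [2, -5, 5, -3, 6] → 2 - 5x + 5x^2 - 3x^3 + 6x^4

2 - 5x + 5x^2 - 3x^3 + 6x^4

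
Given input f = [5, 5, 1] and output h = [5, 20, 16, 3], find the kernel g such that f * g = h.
Output length 4 = len(f) + len(g) - 1 ⇒ len(g) = 2. Solve g forward using g[k] = (h[k] - Σ_{i≥1} f[i]·g[k-i]) / f[0]: g[0] = h[0] / f[0] = 5 / 5 = 1; g[1] = (h[1] - 5×1) / f[0] = (20 - 5×1) / 5 = 3. So g = [1, 3]. Forward-check [5, 5, 1] * [1, 3]: h[0] = 5×1 = 5; h[1] = 5×3 + 5×1 = 20; h[2] = 5×3 + 1×1 = 16; h[3] = 1×3 = 3 → [5, 20, 16, 3] ✓

[1, 3]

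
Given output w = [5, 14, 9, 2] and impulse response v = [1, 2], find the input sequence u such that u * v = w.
Deconvolve w=[5, 14, 9, 2] by v=[1, 2]. Since v[0]=1, solve forward: u[0] = w[0] / 1 = 5; u[1] = (w[1] - 5×2) / 1 = 4; u[2] = (w[2] - 4×2) / 1 = 1. So u = [5, 4, 1]. Check by forward convolution: w[0] = 5×1 = 5; w[1] = 5×2 + 4×1 = 14; w[2] = 4×2 + 1×1 = 9; w[3] = 1×2 = 2

[5, 4, 1]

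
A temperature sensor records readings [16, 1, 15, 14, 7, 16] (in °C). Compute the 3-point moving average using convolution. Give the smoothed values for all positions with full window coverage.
3-point moving average kernel = [1, 1, 1]. Apply in 'valid' mode (full window coverage): avg[0] = (16 + 1 + 15) / 3 = 10.67; avg[1] = (1 + 15 + 14) / 3 = 10.0; avg[2] = (15 + 14 + 7) / 3 = 12.0; avg[3] = (14 + 7 + 16) / 3 = 12.33. Smoothed values: [10.67, 10.0, 12.0, 12.33]

[10.67, 10.0, 12.0, 12.33]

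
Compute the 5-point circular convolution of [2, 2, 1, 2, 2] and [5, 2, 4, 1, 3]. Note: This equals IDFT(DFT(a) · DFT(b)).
Either evaluate y[k] = Σ_j a[j]·b[(k-j) mod 5] directly, or use IDFT(DFT(a) · DFT(b)). y[0] = 2×5 + 2×3 + 1×1 + 2×4 + 2×2 = 29; y[1] = 2×2 + 2×5 + 1×3 + 2×1 + 2×4 = 27; y[2] = 2×4 + 2×2 + 1×5 + 2×3 + 2×1 = 25; y[3] = 2×1 + 2×4 + 1×2 + 2×5 + 2×3 = 28; y[4] = 2×3 + 2×1 + 1×4 + 2×2 + 2×5 = 26. Result: [29, 27, 25, 28, 26]

[29, 27, 25, 28, 26]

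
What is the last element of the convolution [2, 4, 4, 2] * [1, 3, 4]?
Use y[k] = Σ_i a[i]·b[k-i] at k=5. y[5] = 2×4 = 8

8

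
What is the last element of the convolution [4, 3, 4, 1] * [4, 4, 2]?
Use y[k] = Σ_i a[i]·b[k-i] at k=5. y[5] = 1×2 = 2

2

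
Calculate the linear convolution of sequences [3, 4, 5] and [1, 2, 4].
y[0] = 3×1 = 3; y[1] = 3×2 + 4×1 = 10; y[2] = 3×4 + 4×2 + 5×1 = 25; y[3] = 4×4 + 5×2 = 26; y[4] = 5×4 = 20

[3, 10, 25, 26, 20]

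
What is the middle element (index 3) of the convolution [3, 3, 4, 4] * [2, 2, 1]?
Use y[k] = Σ_i a[i]·b[k-i] at k=3. y[3] = 3×1 + 4×2 + 4×2 = 19

19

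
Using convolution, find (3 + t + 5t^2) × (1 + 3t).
Ascending coefficients: a = [3, 1, 5], b = [1, 3]. c[0] = 3×1 = 3; c[1] = 3×3 + 1×1 = 10; c[2] = 1×3 + 5×1 = 8; c[3] = 5×3 = 15. Result coefficients: [3, 10, 8, 15] → 3 + 10t + 8t^2 + 15t^3

3 + 10t + 8t^2 + 15t^3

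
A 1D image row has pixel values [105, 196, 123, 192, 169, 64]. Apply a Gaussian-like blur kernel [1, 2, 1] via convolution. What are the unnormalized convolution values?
Convolve image row [105, 196, 123, 192, 169, 64] with kernel [1, 2, 1]: y[0] = 105×1 = 105; y[1] = 105×2 + 196×1 = 406; y[2] = 105×1 + 196×2 + 123×1 = 620; y[3] = 196×1 + 123×2 + 192×1 = 634; y[4] = 123×1 + 192×2 + 169×1 = 676; y[5] = 192×1 + 169×2 + 64×1 = 594; y[6] = 169×1 + 64×2 = 297; y[7] = 64×1 = 64 → [105, 406, 620, 634, 676, 594, 297, 64]. Normalization factor = sum(kernel) = 4.

[105, 406, 620, 634, 676, 594, 297, 64]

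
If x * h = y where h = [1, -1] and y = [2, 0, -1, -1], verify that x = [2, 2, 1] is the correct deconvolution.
Forward-compute [2, 2, 1] * [1, -1]: y[0] = 2×1 = 2; y[1] = 2×-1 + 2×1 = 0; y[2] = 2×-1 + 1×1 = -1; y[3] = 1×-1 = -1 → [2, 0, -1, -1]. Matches given y = [2, 0, -1, -1], so verified.

Verified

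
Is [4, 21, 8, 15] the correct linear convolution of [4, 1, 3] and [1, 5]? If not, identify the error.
Recompute linear convolution of [4, 1, 3] and [1, 5]: y[0] = 4×1 = 4; y[1] = 4×5 + 1×1 = 21; y[2] = 1×5 + 3×1 = 8; y[3] = 3×5 = 15 → [4, 21, 8, 15]. Given [4, 21, 8, 15] matches, so answer: Yes

Yes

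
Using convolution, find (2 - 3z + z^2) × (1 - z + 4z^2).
Ascending coefficients: a = [2, -3, 1], b = [1, -1, 4]. c[0] = 2×1 = 2; c[1] = 2×-1 + -3×1 = -5; c[2] = 2×4 + -3×-1 + 1×1 = 12; c[3] = -3×4 + 1×-1 = -13; c[4] = 1×4 = 4. Result coefficients: [2, -5, 12, -13, 4] → 2 - 5z + 12z^2 - 13z^3 + 4z^4

2 - 5z + 12z^2 - 13z^3 + 4z^4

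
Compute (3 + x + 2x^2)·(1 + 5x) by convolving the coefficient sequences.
Ascending coefficients: a = [3, 1, 2], b = [1, 5]. c[0] = 3×1 = 3; c[1] = 3×5 + 1×1 = 16; c[2] = 1×5 + 2×1 = 7; c[3] = 2×5 = 10. Result coefficients: [3, 16, 7, 10] → 3 + 16x + 7x^2 + 10x^3

3 + 16x + 7x^2 + 10x^3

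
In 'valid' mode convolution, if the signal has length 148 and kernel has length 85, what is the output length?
'Valid' mode counts only positions where the kernel fully overlaps the signal: m - n + 1 = 148 - 85 + 1 = 64

64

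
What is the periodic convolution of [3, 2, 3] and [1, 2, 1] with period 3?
Use y[k] = Σ_j f[j]·g[(k-j) mod 3]. y[0] = 3×1 + 2×1 + 3×2 = 11; y[1] = 3×2 + 2×1 + 3×1 = 11; y[2] = 3×1 + 2×2 + 3×1 = 10. Result: [11, 11, 10]

[11, 11, 10]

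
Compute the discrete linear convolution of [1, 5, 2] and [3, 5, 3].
y[0] = 1×3 = 3; y[1] = 1×5 + 5×3 = 20; y[2] = 1×3 + 5×5 + 2×3 = 34; y[3] = 5×3 + 2×5 = 25; y[4] = 2×3 = 6

[3, 20, 34, 25, 6]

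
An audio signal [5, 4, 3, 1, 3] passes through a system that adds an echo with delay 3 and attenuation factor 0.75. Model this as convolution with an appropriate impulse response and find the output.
Direct-path + delayed-attenuated-path model → impulse response h = [1, 0, 0, 0.75] (1 at lag 0, 0.75 at lag 3). Output y[n] = x[n] + 0.75·x[n - 3] (with x[n] = 0 outside 0..4): y[0] = 5 + 0.75×0 = 5; y[1] = 4 + 0.75×0 = 4; y[2] = 3 + 0.75×0 = 3; y[3] = 1 + 0.75×5 = 4.75; y[4] = 3 + 0.75×4 = 6.0; y[5] = 0 + 0.75×3 = 2.25; y[6] = 0 + 0.75×1 = 0.75; y[7] = 0 + 0.75×3 = 2.25. So y = [5, 4, 3, 4.75, 6.0, 2.25, 0.75, 2.25]

[5, 4, 3, 4.75, 6.0, 2.25, 0.75, 2.25]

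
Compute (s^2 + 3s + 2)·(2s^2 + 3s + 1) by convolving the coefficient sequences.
Ascending coefficients: a = [2, 3, 1], b = [1, 3, 2]. c[0] = 2×1 = 2; c[1] = 2×3 + 3×1 = 9; c[2] = 2×2 + 3×3 + 1×1 = 14; c[3] = 3×2 + 1×3 = 9; c[4] = 1×2 = 2. Result coefficients: [2, 9, 14, 9, 2] → 2s^4 + 9s^3 + 14s^2 + 9s + 2

2s^4 + 9s^3 + 14s^2 + 9s + 2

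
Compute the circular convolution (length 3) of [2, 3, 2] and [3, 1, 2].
Use y[k] = Σ_j s[j]·t[(k-j) mod 3]. y[0] = 2×3 + 3×2 + 2×1 = 14; y[1] = 2×1 + 3×3 + 2×2 = 15; y[2] = 2×2 + 3×1 + 2×3 = 13. Result: [14, 15, 13]

[14, 15, 13]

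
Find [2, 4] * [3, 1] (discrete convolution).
y[0] = 2×3 = 6; y[1] = 2×1 + 4×3 = 14; y[2] = 4×1 = 4

[6, 14, 4]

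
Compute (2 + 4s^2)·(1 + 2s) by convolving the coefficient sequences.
Ascending coefficients: a = [2, 0, 4], b = [1, 2]. c[0] = 2×1 = 2; c[1] = 2×2 + 0×1 = 4; c[2] = 0×2 + 4×1 = 4; c[3] = 4×2 = 8. Result coefficients: [2, 4, 4, 8] → 2 + 4s + 4s^2 + 8s^3

2 + 4s + 4s^2 + 8s^3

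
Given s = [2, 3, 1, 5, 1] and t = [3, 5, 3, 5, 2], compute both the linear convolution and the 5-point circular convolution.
Linear: y_lin[0] = 2×3 = 6; y_lin[1] = 2×5 + 3×3 = 19; y_lin[2] = 2×3 + 3×5 + 1×3 = 24; y_lin[3] = 2×5 + 3×3 + 1×5 + 5×3 = 39; y_lin[4] = 2×2 + 3×5 + 1×3 + 5×5 + 1×3 = 50; y_lin[5] = 3×2 + 1×5 + 5×3 + 1×5 = 31; y_lin[6] = 1×2 + 5×5 + 1×3 = 30; y_lin[7] = 5×2 + 1×5 = 15; y_lin[8] = 1×2 = 2 → [6, 19, 24, 39, 50, 31, 30, 15, 2]. Circular (length 5): y[0] = 2×3 + 3×2 + 1×5 + 5×3 + 1×5 = 37; y[1] = 2×5 + 3×3 + 1×2 + 5×5 + 1×3 = 49; y[2] = 2×3 + 3×5 + 1×3 + 5×2 + 1×5 = 39; y[3] = 2×5 + 3×3 + 1×5 + 5×3 + 1×2 = 41; y[4] = 2×2 + 3×5 + 1×3 + 5×5 + 1×3 = 50 → [37, 49, 39, 41, 50]

Linear: [6, 19, 24, 39, 50, 31, 30, 15, 2], Circular: [37, 49, 39, 41, 50]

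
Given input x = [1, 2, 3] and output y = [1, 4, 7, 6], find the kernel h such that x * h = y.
Output length 4 = len(x) + len(h) - 1 ⇒ len(h) = 2. Solve h forward using h[k] = (y[k] - Σ_{i≥1} x[i]·h[k-i]) / x[0]: h[0] = y[0] / x[0] = 1 / 1 = 1; h[1] = (y[1] - 2×1) / x[0] = (4 - 2×1) / 1 = 2. So h = [1, 2]. Forward-check [1, 2, 3] * [1, 2]: y[0] = 1×1 = 1; y[1] = 1×2 + 2×1 = 4; y[2] = 2×2 + 3×1 = 7; y[3] = 3×2 = 6 → [1, 4, 7, 6] ✓

[1, 2]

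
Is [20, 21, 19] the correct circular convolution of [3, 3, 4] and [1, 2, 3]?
Recompute circular convolution of [3, 3, 4] and [1, 2, 3]: y[0] = 3×1 + 3×3 + 4×2 = 20; y[1] = 3×2 + 3×1 + 4×3 = 21; y[2] = 3×3 + 3×2 + 4×1 = 19 → [20, 21, 19]. Given [20, 21, 19] matches, so answer: Yes

Yes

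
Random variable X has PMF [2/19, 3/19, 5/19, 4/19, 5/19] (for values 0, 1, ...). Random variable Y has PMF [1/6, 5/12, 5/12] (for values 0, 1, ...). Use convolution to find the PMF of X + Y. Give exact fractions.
P(X+Y=k) = Σ_i P(X=i)·P(Y=k-i) — a convolution of [2/19, 3/19, 5/19, 4/19, 5/19] and [1/6, 5/12, 5/12]. P(X+Y=0) = (2/19)×(1/6) = 1/57; P(X+Y=1) = (2/19)×(5/12) + (3/19)×(1/6) = 5/114 + 1/38 = 4/57; P(X+Y=2) = (2/19)×(5/12) + (3/19)×(5/12) + (5/19)×(1/6) = 5/114 + 5/76 + 5/114 = 35/228; P(X+Y=3) = (3/19)×(5/12) + (5/19)×(5/12) + (4/19)×(1/6) = 5/76 + 25/228 + 2/57 = 4/19; P(X+Y=4) = (5/19)×(5/12) + (4/19)×(5/12) + (5/19)×(1/6) = 25/228 + 5/57 + 5/114 = 55/228; P(X+Y=5) = (4/19)×(5/12) + (5/19)×(5/12) = 5/57 + 25/228 = 15/76; P(X+Y=6) = (5/19)×(5/12) = 25/228. PMF: [1/57, 4/57, 35/228, 4/19, 55/228, 15/76, 25/228] (sums to 1 ✓)

[1/57, 4/57, 35/228, 4/19, 55/228, 15/76, 25/228]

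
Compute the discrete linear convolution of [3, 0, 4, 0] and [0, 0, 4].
y[0] = 3×0 = 0; y[1] = 3×0 + 0×0 = 0; y[2] = 3×4 + 0×0 + 4×0 = 12; y[3] = 0×4 + 4×0 + 0×0 = 0; y[4] = 4×4 + 0×0 = 16; y[5] = 0×4 = 0

[0, 0, 12, 0, 16, 0]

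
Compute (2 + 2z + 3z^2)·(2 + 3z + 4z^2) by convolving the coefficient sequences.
Ascending coefficients: a = [2, 2, 3], b = [2, 3, 4]. c[0] = 2×2 = 4; c[1] = 2×3 + 2×2 = 10; c[2] = 2×4 + 2×3 + 3×2 = 20; c[3] = 2×4 + 3×3 = 17; c[4] = 3×4 = 12. Result coefficients: [4, 10, 20, 17, 12] → 4 + 10z + 20z^2 + 17z^3 + 12z^4

4 + 10z + 20z^2 + 17z^3 + 12z^4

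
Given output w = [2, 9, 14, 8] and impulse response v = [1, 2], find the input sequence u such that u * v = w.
Deconvolve w=[2, 9, 14, 8] by v=[1, 2]. Since v[0]=1, solve forward: u[0] = w[0] / 1 = 2; u[1] = (w[1] - 2×2) / 1 = 5; u[2] = (w[2] - 5×2) / 1 = 4. So u = [2, 5, 4]. Check by forward convolution: w[0] = 2×1 = 2; w[1] = 2×2 + 5×1 = 9; w[2] = 5×2 + 4×1 = 14; w[3] = 4×2 = 8

[2, 5, 4]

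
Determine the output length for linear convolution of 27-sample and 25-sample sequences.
Linear/full convolution length: m + n - 1 = 27 + 25 - 1 = 51

51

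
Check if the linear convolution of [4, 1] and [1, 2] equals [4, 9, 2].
Recompute linear convolution of [4, 1] and [1, 2]: y[0] = 4×1 = 4; y[1] = 4×2 + 1×1 = 9; y[2] = 1×2 = 2 → [4, 9, 2]. Given [4, 9, 2] matches, so answer: Yes

Yes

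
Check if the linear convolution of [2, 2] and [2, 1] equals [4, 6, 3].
Recompute linear convolution of [2, 2] and [2, 1]: y[0] = 2×2 = 4; y[1] = 2×1 + 2×2 = 6; y[2] = 2×1 = 2 → [4, 6, 2]. Compare to given [4, 6, 3]: they differ at index 2: given 3, correct 2, so answer: No

No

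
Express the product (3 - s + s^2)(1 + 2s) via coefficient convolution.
Ascending coefficients: a = [3, -1, 1], b = [1, 2]. c[0] = 3×1 = 3; c[1] = 3×2 + -1×1 = 5; c[2] = -1×2 + 1×1 = -1; c[3] = 1×2 = 2. Result coefficients: [3, 5, -1, 2] → 3 + 5s - s^2 + 2s^3

3 + 5s - s^2 + 2s^3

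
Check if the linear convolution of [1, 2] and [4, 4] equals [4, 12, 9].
Recompute linear convolution of [1, 2] and [4, 4]: y[0] = 1×4 = 4; y[1] = 1×4 + 2×4 = 12; y[2] = 2×4 = 8 → [4, 12, 8]. Compare to given [4, 12, 9]: they differ at index 2: given 9, correct 8, so answer: No

No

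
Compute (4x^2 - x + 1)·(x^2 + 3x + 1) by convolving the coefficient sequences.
Ascending coefficients: a = [1, -1, 4], b = [1, 3, 1]. c[0] = 1×1 = 1; c[1] = 1×3 + -1×1 = 2; c[2] = 1×1 + -1×3 + 4×1 = 2; c[3] = -1×1 + 4×3 = 11; c[4] = 4×1 = 4. Result coefficients: [1, 2, 2, 11, 4] → 4x^4 + 11x^3 + 2x^2 + 2x + 1

4x^4 + 11x^3 + 2x^2 + 2x + 1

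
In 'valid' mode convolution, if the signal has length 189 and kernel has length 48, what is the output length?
'Valid' mode counts only positions where the kernel fully overlaps the signal: m - n + 1 = 189 - 48 + 1 = 142

142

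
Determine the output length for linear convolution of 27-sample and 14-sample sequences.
Linear/full convolution length: m + n - 1 = 27 + 14 - 1 = 40

40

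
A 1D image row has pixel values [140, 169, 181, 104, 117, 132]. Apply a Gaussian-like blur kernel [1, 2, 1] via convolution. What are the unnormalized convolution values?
Convolve image row [140, 169, 181, 104, 117, 132] with kernel [1, 2, 1]: y[0] = 140×1 = 140; y[1] = 140×2 + 169×1 = 449; y[2] = 140×1 + 169×2 + 181×1 = 659; y[3] = 169×1 + 181×2 + 104×1 = 635; y[4] = 181×1 + 104×2 + 117×1 = 506; y[5] = 104×1 + 117×2 + 132×1 = 470; y[6] = 117×1 + 132×2 = 381; y[7] = 132×1 = 132 → [140, 449, 659, 635, 506, 470, 381, 132]. Normalization factor = sum(kernel) = 4.

[140, 449, 659, 635, 506, 470, 381, 132]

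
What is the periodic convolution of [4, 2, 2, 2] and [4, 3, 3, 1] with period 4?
Use y[k] = Σ_j a[j]·b[(k-j) mod 4]. y[0] = 4×4 + 2×1 + 2×3 + 2×3 = 30; y[1] = 4×3 + 2×4 + 2×1 + 2×3 = 28; y[2] = 4×3 + 2×3 + 2×4 + 2×1 = 28; y[3] = 4×1 + 2×3 + 2×3 + 2×4 = 24. Result: [30, 28, 28, 24]

[30, 28, 28, 24]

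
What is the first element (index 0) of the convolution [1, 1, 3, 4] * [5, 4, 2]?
Use y[k] = Σ_i a[i]·b[k-i] at k=0. y[0] = 1×5 = 5

5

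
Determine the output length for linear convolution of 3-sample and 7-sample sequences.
Linear/full convolution length: m + n - 1 = 3 + 7 - 1 = 9

9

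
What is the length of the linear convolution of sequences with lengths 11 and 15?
Linear/full convolution length: m + n - 1 = 11 + 15 - 1 = 25

25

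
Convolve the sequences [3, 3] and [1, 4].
y[0] = 3×1 = 3; y[1] = 3×4 + 3×1 = 15; y[2] = 3×4 = 12

[3, 15, 12]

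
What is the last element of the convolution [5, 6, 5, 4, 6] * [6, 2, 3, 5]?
Use y[k] = Σ_i a[i]·b[k-i] at k=7. y[7] = 6×5 = 30

30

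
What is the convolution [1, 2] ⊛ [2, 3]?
y[0] = 1×2 = 2; y[1] = 1×3 + 2×2 = 7; y[2] = 2×3 = 6

[2, 7, 6]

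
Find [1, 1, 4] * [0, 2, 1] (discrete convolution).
y[0] = 1×0 = 0; y[1] = 1×2 + 1×0 = 2; y[2] = 1×1 + 1×2 + 4×0 = 3; y[3] = 1×1 + 4×2 = 9; y[4] = 4×1 = 4

[0, 2, 3, 9, 4]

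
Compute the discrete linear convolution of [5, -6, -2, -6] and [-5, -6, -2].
y[0] = 5×-5 = -25; y[1] = 5×-6 + -6×-5 = 0; y[2] = 5×-2 + -6×-6 + -2×-5 = 36; y[3] = -6×-2 + -2×-6 + -6×-5 = 54; y[4] = -2×-2 + -6×-6 = 40; y[5] = -6×-2 = 12

[-25, 0, 36, 54, 40, 12]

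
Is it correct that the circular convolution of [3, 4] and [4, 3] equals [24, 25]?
Recompute circular convolution of [3, 4] and [4, 3]: y[0] = 3×4 + 4×3 = 24; y[1] = 3×3 + 4×4 = 25 → [24, 25]. Given [24, 25] matches, so answer: Yes

Yes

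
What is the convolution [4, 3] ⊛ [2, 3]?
y[0] = 4×2 = 8; y[1] = 4×3 + 3×2 = 18; y[2] = 3×3 = 9

[8, 18, 9]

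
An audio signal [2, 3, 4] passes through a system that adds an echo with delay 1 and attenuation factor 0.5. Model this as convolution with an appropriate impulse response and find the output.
Direct-path + delayed-attenuated-path model → impulse response h = [1, 0.5] (1 at lag 0, 0.5 at lag 1). Output y[n] = x[n] + 0.5·x[n - 1] (with x[n] = 0 outside 0..2): y[0] = 2 + 0.5×0 = 2; y[1] = 3 + 0.5×2 = 4.0; y[2] = 4 + 0.5×3 = 5.5; y[3] = 0 + 0.5×4 = 2.0. So y = [2, 4.0, 5.5, 2.0]

[2, 4.0, 5.5, 2.0]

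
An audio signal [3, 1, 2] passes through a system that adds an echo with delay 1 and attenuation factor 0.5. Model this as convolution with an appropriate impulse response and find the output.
Direct-path + delayed-attenuated-path model → impulse response h = [1, 0.5] (1 at lag 0, 0.5 at lag 1). Output y[n] = x[n] + 0.5·x[n - 1] (with x[n] = 0 outside 0..2): y[0] = 3 + 0.5×0 = 3; y[1] = 1 + 0.5×3 = 2.5; y[2] = 2 + 0.5×1 = 2.5; y[3] = 0 + 0.5×2 = 1.0. So y = [3, 2.5, 2.5, 1.0]

[3, 2.5, 2.5, 1.0]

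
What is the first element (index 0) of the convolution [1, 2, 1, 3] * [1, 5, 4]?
Use y[k] = Σ_i a[i]·b[k-i] at k=0. y[0] = 1×1 = 1

1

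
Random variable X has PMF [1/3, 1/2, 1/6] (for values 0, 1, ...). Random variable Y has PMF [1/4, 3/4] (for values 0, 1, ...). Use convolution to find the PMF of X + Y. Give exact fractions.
P(X+Y=k) = Σ_i P(X=i)·P(Y=k-i) — a convolution of [1/3, 1/2, 1/6] and [1/4, 3/4]. P(X+Y=0) = (1/3)×(1/4) = 1/12; P(X+Y=1) = (1/3)×(3/4) + (1/2)×(1/4) = 1/4 + 1/8 = 3/8; P(X+Y=2) = (1/2)×(3/4) + (1/6)×(1/4) = 3/8 + 1/24 = 5/12; P(X+Y=3) = (1/6)×(3/4) = 1/8. PMF: [1/12, 3/8, 5/12, 1/8] (sums to 1 ✓)

[1/12, 3/8, 5/12, 1/8]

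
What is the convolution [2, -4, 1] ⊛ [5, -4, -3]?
y[0] = 2×5 = 10; y[1] = 2×-4 + -4×5 = -28; y[2] = 2×-3 + -4×-4 + 1×5 = 15; y[3] = -4×-3 + 1×-4 = 8; y[4] = 1×-3 = -3

[10, -28, 15, 8, -3]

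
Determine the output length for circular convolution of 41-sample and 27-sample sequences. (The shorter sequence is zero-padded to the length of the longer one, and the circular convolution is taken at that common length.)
Circular convolution (zero-padding the shorter input) has length max(m, n) = max(41, 27) = 41

41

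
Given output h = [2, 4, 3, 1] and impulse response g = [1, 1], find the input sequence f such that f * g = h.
Deconvolve h=[2, 4, 3, 1] by g=[1, 1]. Since g[0]=1, solve forward: f[0] = h[0] / 1 = 2; f[1] = (h[1] - 2×1) / 1 = 2; f[2] = (h[2] - 2×1) / 1 = 1. So f = [2, 2, 1]. Check by forward convolution: h[0] = 2×1 = 2; h[1] = 2×1 + 2×1 = 4; h[2] = 2×1 + 1×1 = 3; h[3] = 1×1 = 1

[2, 2, 1]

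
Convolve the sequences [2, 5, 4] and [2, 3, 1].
y[0] = 2×2 = 4; y[1] = 2×3 + 5×2 = 16; y[2] = 2×1 + 5×3 + 4×2 = 25; y[3] = 5×1 + 4×3 = 17; y[4] = 4×1 = 4

[4, 16, 25, 17, 4]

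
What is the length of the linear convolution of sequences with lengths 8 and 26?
Linear/full convolution length: m + n - 1 = 8 + 26 - 1 = 33

33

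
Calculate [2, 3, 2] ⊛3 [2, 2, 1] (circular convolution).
Use y[k] = Σ_j u[j]·v[(k-j) mod 3]. y[0] = 2×2 + 3×1 + 2×2 = 11; y[1] = 2×2 + 3×2 + 2×1 = 12; y[2] = 2×1 + 3×2 + 2×2 = 12. Result: [11, 12, 12]

[11, 12, 12]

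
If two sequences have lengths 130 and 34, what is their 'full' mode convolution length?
Linear/full convolution length: m + n - 1 = 130 + 34 - 1 = 163

163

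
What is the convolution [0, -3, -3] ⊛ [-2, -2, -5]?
y[0] = 0×-2 = 0; y[1] = 0×-2 + -3×-2 = 6; y[2] = 0×-5 + -3×-2 + -3×-2 = 12; y[3] = -3×-5 + -3×-2 = 21; y[4] = -3×-5 = 15

[0, 6, 12, 21, 15]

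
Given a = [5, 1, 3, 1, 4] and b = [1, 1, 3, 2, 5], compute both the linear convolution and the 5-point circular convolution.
Linear: y_lin[0] = 5×1 = 5; y_lin[1] = 5×1 + 1×1 = 6; y_lin[2] = 5×3 + 1×1 + 3×1 = 19; y_lin[3] = 5×2 + 1×3 + 3×1 + 1×1 = 17; y_lin[4] = 5×5 + 1×2 + 3×3 + 1×1 + 4×1 = 41; y_lin[5] = 1×5 + 3×2 + 1×3 + 4×1 = 18; y_lin[6] = 3×5 + 1×2 + 4×3 = 29; y_lin[7] = 1×5 + 4×2 = 13; y_lin[8] = 4×5 = 20 → [5, 6, 19, 17, 41, 18, 29, 13, 20]. Circular (length 5): y[0] = 5×1 + 1×5 + 3×2 + 1×3 + 4×1 = 23; y[1] = 5×1 + 1×1 + 3×5 + 1×2 + 4×3 = 35; y[2] = 5×3 + 1×1 + 3×1 + 1×5 + 4×2 = 32; y[3] = 5×2 + 1×3 + 3×1 + 1×1 + 4×5 = 37; y[4] = 5×5 + 1×2 + 3×3 + 1×1 + 4×1 = 41 → [23, 35, 32, 37, 41]

Linear: [5, 6, 19, 17, 41, 18, 29, 13, 20], Circular: [23, 35, 32, 37, 41]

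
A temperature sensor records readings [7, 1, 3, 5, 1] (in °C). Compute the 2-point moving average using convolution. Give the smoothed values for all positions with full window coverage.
2-point moving average kernel = [1, 1]. Apply in 'valid' mode (full window coverage): avg[0] = (7 + 1) / 2 = 4.0; avg[1] = (1 + 3) / 2 = 2.0; avg[2] = (3 + 5) / 2 = 4.0; avg[3] = (5 + 1) / 2 = 3.0. Smoothed values: [4.0, 2.0, 4.0, 3.0]

[4.0, 2.0, 4.0, 3.0]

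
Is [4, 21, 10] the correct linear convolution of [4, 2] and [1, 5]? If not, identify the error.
Recompute linear convolution of [4, 2] and [1, 5]: y[0] = 4×1 = 4; y[1] = 4×5 + 2×1 = 22; y[2] = 2×5 = 10 → [4, 22, 10]. Compare to given [4, 21, 10]: they differ at index 1: given 21, correct 22, so answer: No

No. Error at index 1: given 21, correct 22.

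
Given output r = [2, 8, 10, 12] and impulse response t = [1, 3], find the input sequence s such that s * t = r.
Deconvolve r=[2, 8, 10, 12] by t=[1, 3]. Since t[0]=1, solve forward: s[0] = r[0] / 1 = 2; s[1] = (r[1] - 2×3) / 1 = 2; s[2] = (r[2] - 2×3) / 1 = 4. So s = [2, 2, 4]. Check by forward convolution: r[0] = 2×1 = 2; r[1] = 2×3 + 2×1 = 8; r[2] = 2×3 + 4×1 = 10; r[3] = 4×3 = 12

[2, 2, 4]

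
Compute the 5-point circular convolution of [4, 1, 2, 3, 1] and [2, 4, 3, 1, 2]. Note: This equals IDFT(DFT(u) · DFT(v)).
Either evaluate y[k] = Σ_j u[j]·v[(k-j) mod 5] directly, or use IDFT(DFT(u) · DFT(v)). y[0] = 4×2 + 1×2 + 2×1 + 3×3 + 1×4 = 25; y[1] = 4×4 + 1×2 + 2×2 + 3×1 + 1×3 = 28; y[2] = 4×3 + 1×4 + 2×2 + 3×2 + 1×1 = 27; y[3] = 4×1 + 1×3 + 2×4 + 3×2 + 1×2 = 23; y[4] = 4×2 + 1×1 + 2×3 + 3×4 + 1×2 = 29. Result: [25, 28, 27, 23, 29]

[25, 28, 27, 23, 29]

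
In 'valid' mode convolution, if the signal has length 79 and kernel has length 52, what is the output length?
'Valid' mode counts only positions where the kernel fully overlaps the signal: m - n + 1 = 79 - 52 + 1 = 28

28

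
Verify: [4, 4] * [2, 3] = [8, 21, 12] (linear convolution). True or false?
Recompute linear convolution of [4, 4] and [2, 3]: y[0] = 4×2 = 8; y[1] = 4×3 + 4×2 = 20; y[2] = 4×3 = 12 → [8, 20, 12]. Compare to given [8, 21, 12]: they differ at index 1: given 21, correct 20, so answer: No

No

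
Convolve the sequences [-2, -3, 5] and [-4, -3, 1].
y[0] = -2×-4 = 8; y[1] = -2×-3 + -3×-4 = 18; y[2] = -2×1 + -3×-3 + 5×-4 = -13; y[3] = -3×1 + 5×-3 = -18; y[4] = 5×1 = 5

[8, 18, -13, -18, 5]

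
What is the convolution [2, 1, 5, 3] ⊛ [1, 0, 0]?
y[0] = 2×1 = 2; y[1] = 2×0 + 1×1 = 1; y[2] = 2×0 + 1×0 + 5×1 = 5; y[3] = 1×0 + 5×0 + 3×1 = 3; y[4] = 5×0 + 3×0 = 0; y[5] = 3×0 = 0

[2, 1, 5, 3, 0, 0]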